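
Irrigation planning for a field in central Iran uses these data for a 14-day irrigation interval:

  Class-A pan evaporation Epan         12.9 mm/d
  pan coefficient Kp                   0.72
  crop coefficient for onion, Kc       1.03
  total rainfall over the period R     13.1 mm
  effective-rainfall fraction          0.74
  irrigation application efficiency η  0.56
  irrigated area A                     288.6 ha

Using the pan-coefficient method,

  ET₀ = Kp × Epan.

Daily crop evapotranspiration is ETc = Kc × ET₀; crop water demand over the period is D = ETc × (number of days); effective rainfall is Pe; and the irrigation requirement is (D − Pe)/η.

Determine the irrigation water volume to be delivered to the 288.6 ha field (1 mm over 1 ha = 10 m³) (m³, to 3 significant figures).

640000 m³

ET₀ = 0.72 × 12.9 = 9.2880 mm/d
ETc = Kc × ET₀ = 1.03 × 9.2880 = 9.5666 mm/d
Crop demand D = ETc × 14 d = 9.5666 × 14 = 133.932 mm
Pe = 0.74 × 13.1 = 9.694 mm
D − Pe = 133.932 − 9.694 = 124.238 mm
Gross irrigation = 124.238 / 0.56 = 221.854 mm
Volume = 221.854 mm × 288.6 ha × 10 = 640270.6 m³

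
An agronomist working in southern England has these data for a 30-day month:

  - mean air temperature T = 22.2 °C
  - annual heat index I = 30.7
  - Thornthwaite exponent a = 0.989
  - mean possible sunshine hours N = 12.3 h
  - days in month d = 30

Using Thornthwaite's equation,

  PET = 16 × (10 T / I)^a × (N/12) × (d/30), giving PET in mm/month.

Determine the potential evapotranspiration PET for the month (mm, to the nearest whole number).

116 mm

10T/I = 10 × 22.2 / 30.7 = 7.2313
(10T/I)^a = 7.2313^0.989 = 7.0756
Uncorrected PET = 16 × 7.0756 = 113.210 mm
Correction = (N/12)(d/30) = (12.3/12)(30/30) = 1.0250
PET = 113.210 × 1.0250 = 116.040 mm/month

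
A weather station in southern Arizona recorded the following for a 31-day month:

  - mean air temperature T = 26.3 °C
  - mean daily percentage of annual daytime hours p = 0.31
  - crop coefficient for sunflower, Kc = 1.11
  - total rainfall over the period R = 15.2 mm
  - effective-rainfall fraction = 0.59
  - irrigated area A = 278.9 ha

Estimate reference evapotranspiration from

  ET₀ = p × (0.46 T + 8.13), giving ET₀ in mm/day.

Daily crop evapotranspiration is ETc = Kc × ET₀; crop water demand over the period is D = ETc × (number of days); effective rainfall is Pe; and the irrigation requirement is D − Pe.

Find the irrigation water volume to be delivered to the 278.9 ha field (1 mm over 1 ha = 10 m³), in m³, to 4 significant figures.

ET₀ = 0.31 × (0.46 × 26.3 + 8.13) = 0.31 × 20.228 = 6.2707 mm/d
ETc = Kc × ET₀ = 1.11 × 6.2707 = 6.9605 mm/d
Crop demand D = ETc × 31 d = 6.9605 × 31 = 215.776 mm
Pe = 0.59 × 15.2 = 8.968 mm
D − Pe = 215.776 − 8.968 = 206.808 mm
Volume = 206.808 mm × 278.9 ha × 10 = 576787.5 m³

576800 m³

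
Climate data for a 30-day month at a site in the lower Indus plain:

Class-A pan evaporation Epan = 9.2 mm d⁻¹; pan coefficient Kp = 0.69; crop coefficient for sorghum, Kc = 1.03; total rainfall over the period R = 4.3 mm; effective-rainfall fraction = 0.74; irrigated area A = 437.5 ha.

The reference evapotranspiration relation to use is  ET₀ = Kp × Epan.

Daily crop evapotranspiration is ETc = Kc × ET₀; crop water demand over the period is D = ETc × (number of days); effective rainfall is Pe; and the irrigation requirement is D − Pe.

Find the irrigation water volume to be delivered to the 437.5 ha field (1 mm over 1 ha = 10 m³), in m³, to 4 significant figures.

844200 m³

ET₀ = 0.69 × 9.2 = 6.3480 mm/d
ETc = Kc × ET₀ = 1.03 × 6.3480 = 6.5384 mm/d
Crop demand D = ETc × 30 d = 6.5384 × 30 = 196.152 mm
Pe = 0.74 × 4.3 = 3.182 mm
D − Pe = 196.152 − 3.182 = 192.970 mm
Volume = 192.970 mm × 437.5 ha × 10 = 844243.8 m³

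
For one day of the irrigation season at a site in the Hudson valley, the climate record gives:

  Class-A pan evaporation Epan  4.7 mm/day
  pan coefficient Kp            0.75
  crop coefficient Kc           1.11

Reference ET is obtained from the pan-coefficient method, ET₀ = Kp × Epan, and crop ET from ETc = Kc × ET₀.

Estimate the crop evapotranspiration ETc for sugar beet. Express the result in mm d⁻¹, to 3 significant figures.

ET₀ = 0.75 × 4.7 = 3.5250 mm/d
ETc = Kc × ET₀ = 1.11 × 3.5250 = 3.9128 mm/d

3.91 mm d⁻¹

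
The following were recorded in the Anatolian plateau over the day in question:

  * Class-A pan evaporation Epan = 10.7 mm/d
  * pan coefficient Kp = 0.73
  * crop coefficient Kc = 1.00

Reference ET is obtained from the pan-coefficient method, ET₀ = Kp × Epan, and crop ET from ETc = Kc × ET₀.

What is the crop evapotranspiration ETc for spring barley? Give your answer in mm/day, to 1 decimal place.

ET₀ = 0.73 × 10.7 = 7.8110 mm/d
ETc = Kc × ET₀ = 1.00 × 7.8110 = 7.8110 mm/d

7.8 mm/day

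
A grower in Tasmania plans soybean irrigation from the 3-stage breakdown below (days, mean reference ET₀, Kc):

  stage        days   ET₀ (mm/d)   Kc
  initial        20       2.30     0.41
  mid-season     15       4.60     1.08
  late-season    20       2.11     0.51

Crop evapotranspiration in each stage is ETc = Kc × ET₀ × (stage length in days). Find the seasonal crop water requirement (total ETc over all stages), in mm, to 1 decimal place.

initial: 0.41 × 2.30 × 20 = 18.86 mm
mid-season: 1.08 × 4.60 × 15 = 74.52 mm
late-season: 0.51 × 2.11 × 20 = 21.52 mm
Seasonal total = 114.90 mm

114.9 mm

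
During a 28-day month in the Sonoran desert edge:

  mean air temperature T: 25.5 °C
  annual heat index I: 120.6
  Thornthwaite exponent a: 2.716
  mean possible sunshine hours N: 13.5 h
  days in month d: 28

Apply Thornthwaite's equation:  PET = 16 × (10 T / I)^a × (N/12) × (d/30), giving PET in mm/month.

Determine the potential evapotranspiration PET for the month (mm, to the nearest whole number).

128 mm

10T/I = 10 × 25.5 / 120.6 = 2.1144
(10T/I)^a = 2.1144^2.716 = 7.6420
Uncorrected PET = 16 × 7.6420 = 122.272 mm
Correction = (N/12)(d/30) = (13.5/12)(28/30) = 1.0500
PET = 122.272 × 1.0500 = 128.386 mm/month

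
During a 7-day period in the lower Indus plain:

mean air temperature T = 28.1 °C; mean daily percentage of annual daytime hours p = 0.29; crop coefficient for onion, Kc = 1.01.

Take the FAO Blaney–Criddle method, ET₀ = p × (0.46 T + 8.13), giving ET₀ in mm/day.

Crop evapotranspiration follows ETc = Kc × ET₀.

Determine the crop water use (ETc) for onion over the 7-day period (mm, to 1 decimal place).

43.2 mm

ET₀ = 0.29 × (0.46 × 28.1 + 8.13) = 0.29 × 21.056 = 6.1062 mm/d
ETc = Kc × ET₀ = 1.01 × 6.1062 = 6.1673 mm/d
Over 7 days: 6.1673 × 7 = 43.171 mm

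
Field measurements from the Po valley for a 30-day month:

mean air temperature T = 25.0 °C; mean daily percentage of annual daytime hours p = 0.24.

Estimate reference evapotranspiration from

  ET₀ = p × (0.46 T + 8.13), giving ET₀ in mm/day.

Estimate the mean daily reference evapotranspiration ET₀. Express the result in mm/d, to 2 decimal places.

4.71 mm/d

ET₀ = 0.24 × (0.46 × 25.0 + 8.13) = 0.24 × 19.630 = 4.7112 mm/d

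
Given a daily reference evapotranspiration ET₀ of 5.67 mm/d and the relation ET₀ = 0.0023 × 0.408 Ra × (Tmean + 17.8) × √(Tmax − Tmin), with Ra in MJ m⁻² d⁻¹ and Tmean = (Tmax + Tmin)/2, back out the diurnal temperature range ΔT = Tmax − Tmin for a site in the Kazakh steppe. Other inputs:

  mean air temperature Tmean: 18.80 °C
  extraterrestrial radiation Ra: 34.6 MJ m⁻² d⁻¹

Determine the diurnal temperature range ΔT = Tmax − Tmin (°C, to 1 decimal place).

√ΔT = ET₀ / [0.0023 × 0.408 × Ra × (Tmean+17.8)] = 5.67 / (0.0023 × 14.1168 × 36.60) = 4.7713
ΔT = 4.7713² = 22.765 °C

22.8 °C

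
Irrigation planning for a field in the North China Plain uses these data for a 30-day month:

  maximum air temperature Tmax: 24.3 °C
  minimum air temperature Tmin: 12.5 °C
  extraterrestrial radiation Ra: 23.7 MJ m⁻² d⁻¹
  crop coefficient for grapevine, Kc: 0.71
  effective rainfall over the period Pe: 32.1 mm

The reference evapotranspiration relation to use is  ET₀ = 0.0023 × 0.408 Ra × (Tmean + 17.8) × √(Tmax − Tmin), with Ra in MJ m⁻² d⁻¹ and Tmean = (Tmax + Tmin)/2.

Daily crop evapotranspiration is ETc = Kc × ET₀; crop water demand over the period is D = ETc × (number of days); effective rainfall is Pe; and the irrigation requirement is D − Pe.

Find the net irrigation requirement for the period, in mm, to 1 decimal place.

Tmean = (24.3 + 12.5)/2 = 18.40 °C
0.408 Ra = 0.408 × 23.7 = 9.6696 mm/d equivalent
ET₀ = 0.0023 × 9.6696 × (18.40 + 17.8) × √11.8 = 0.0023 × 9.6696 × 36.20 × 3.4351 = 2.7656 mm/d
ETc = Kc × ET₀ = 0.71 × 2.7656 = 1.9636 mm/d
Crop demand D = ETc × 30 d = 1.9636 × 30 = 58.908 mm
D − Pe = 58.908 − 32.1 = 26.808 mm

26.8 mm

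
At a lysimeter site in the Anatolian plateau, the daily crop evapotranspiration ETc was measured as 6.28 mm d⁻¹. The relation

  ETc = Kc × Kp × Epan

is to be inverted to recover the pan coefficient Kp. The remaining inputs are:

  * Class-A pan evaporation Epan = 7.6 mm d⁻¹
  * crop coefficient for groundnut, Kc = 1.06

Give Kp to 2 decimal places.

0.78

ETc = Kc × Kp × Epan  ⇒  Kp = ETc / (Kc × Epan)
Kp = 6.28 / (1.06 × 7.6) = 6.28 / 8.056 = 0.7795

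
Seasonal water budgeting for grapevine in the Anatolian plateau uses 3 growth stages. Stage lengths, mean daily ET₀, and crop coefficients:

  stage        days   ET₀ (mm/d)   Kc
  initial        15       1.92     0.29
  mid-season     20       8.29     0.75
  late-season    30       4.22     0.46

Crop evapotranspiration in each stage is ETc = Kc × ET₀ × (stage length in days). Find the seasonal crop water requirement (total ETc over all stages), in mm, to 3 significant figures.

191 mm

initial: 0.29 × 1.92 × 15 = 8.35 mm
mid-season: 0.75 × 8.29 × 20 = 124.35 mm
late-season: 0.46 × 4.22 × 30 = 58.24 mm
Seasonal total = 190.94 mm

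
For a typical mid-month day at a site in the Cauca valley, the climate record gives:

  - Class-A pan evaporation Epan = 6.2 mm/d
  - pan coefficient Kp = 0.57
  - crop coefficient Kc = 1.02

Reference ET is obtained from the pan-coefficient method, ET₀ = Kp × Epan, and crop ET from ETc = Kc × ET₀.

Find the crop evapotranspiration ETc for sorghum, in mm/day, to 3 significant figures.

3.60 mm/day

ET₀ = 0.57 × 6.2 = 3.5340 mm/d
ETc = Kc × ET₀ = 1.02 × 3.5340 = 3.6047 mm/d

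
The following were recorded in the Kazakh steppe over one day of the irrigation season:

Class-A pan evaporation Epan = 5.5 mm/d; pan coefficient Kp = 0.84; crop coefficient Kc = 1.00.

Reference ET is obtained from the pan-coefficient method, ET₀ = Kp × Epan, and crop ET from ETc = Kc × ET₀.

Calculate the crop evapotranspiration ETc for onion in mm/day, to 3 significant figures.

ET₀ = 0.84 × 5.5 = 4.6200 mm/d
ETc = Kc × ET₀ = 1.00 × 4.6200 = 4.6200 mm/d

4.62 mm/day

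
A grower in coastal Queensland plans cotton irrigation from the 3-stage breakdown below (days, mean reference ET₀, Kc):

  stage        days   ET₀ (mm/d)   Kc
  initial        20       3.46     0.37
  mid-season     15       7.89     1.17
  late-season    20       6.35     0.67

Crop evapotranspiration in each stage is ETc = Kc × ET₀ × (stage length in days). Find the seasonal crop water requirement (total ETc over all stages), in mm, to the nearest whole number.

249 mm

initial: 0.37 × 3.46 × 20 = 25.60 mm
mid-season: 1.17 × 7.89 × 15 = 138.47 mm
late-season: 0.67 × 6.35 × 20 = 85.09 mm
Seasonal total = 249.16 mm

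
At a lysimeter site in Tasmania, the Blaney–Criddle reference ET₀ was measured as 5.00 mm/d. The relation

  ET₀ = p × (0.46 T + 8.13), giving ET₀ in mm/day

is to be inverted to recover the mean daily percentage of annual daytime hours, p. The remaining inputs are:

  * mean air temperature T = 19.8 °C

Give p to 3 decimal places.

p = ET₀ / (0.46 T + 8.13) = 5.00 / (0.46 × 19.8 + 8.13) = 5.00 / 17.238 = 0.2901

0.290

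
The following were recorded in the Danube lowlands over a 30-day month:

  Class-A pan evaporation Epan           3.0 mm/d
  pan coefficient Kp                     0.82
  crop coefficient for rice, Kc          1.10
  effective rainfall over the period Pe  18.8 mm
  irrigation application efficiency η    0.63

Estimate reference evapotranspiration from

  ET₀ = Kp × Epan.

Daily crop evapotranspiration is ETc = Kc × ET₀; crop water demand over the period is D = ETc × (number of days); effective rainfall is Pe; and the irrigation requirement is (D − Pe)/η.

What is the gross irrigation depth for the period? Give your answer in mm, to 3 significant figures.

ET₀ = 0.82 × 3.0 = 2.4600 mm/d
ETc = Kc × ET₀ = 1.10 × 2.4600 = 2.7060 mm/d
Crop demand D = ETc × 30 d = 2.7060 × 30 = 81.180 mm
D − Pe = 81.180 − 18.8 = 62.380 mm
Gross irrigation = 62.380 / 0.63 = 99.016 mm

99.0 mm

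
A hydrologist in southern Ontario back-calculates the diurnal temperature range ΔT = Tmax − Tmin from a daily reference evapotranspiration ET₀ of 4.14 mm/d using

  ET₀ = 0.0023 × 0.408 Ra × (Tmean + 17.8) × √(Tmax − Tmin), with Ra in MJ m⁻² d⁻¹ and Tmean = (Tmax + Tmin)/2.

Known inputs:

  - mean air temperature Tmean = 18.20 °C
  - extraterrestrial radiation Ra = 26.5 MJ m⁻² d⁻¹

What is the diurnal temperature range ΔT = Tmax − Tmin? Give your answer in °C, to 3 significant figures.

21.4 °C

√ΔT = ET₀ / [0.0023 × 0.408 × Ra × (Tmean+17.8)] = 4.14 / (0.0023 × 10.8120 × 36.00) = 4.6245
ΔT = 4.6245² = 21.386 °C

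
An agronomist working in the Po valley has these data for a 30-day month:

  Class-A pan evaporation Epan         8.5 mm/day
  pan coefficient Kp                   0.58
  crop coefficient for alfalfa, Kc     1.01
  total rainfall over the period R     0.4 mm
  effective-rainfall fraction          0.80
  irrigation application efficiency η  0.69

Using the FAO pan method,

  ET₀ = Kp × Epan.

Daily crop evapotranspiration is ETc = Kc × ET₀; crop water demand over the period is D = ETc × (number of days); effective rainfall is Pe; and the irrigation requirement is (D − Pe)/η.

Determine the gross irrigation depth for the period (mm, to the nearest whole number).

216 mm

ET₀ = 0.58 × 8.5 = 4.9300 mm/d
ETc = Kc × ET₀ = 1.01 × 4.9300 = 4.9793 mm/d
Crop demand D = ETc × 30 d = 4.9793 × 30 = 149.379 mm
Pe = 0.80 × 0.4 = 0.320 mm
D − Pe = 149.379 − 0.320 = 149.059 mm
Gross irrigation = 149.059 / 0.69 = 216.028 mm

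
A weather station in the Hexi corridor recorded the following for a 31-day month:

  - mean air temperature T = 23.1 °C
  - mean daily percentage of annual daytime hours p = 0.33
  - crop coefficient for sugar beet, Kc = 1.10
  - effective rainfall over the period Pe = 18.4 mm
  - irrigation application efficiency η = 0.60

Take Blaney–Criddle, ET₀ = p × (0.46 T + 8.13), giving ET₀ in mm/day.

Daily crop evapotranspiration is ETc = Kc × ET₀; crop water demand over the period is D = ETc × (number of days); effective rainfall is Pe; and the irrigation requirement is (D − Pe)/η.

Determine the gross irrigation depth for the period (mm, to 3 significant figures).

ET₀ = 0.33 × (0.46 × 23.1 + 8.13) = 0.33 × 18.756 = 6.1895 mm/d
ETc = Kc × ET₀ = 1.10 × 6.1895 = 6.8085 mm/d
Crop demand D = ETc × 31 d = 6.8085 × 31 = 211.064 mm
D − Pe = 211.064 − 18.4 = 192.664 mm
Gross irrigation = 192.664 / 0.60 = 321.107 mm

321 mm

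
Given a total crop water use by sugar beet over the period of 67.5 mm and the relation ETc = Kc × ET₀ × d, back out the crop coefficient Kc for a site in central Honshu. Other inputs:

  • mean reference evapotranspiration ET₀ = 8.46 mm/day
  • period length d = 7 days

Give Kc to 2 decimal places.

ETc = Kc × ET₀ × d  ⇒  Kc = ETc / (ET₀ × d)
Kc = 67.5 / (8.46 × 7) = 67.5 / 59.22 = 1.1398

1.14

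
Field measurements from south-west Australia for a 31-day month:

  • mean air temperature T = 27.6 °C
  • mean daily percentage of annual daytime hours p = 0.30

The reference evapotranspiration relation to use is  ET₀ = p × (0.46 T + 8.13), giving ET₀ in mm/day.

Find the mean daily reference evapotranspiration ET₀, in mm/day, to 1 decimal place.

ET₀ = 0.30 × (0.46 × 27.6 + 8.13) = 0.30 × 20.826 = 6.2478 mm/d

6.2 mm/day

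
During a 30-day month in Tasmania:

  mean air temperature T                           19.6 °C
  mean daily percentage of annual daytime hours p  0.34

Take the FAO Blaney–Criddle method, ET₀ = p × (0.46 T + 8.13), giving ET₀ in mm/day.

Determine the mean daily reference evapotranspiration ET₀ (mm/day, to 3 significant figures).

5.83 mm/day

ET₀ = 0.34 × (0.46 × 19.6 + 8.13) = 0.34 × 17.146 = 5.8296 mm/d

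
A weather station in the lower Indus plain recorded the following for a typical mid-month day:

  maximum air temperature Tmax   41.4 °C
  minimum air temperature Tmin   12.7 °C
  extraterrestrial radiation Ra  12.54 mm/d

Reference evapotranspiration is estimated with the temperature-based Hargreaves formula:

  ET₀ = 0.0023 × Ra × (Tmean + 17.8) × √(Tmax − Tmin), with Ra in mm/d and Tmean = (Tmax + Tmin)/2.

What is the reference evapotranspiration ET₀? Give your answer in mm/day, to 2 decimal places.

6.93 mm/day

Tmean = (41.4 + 12.7)/2 = 27.05 °C
ET₀ = 0.0023 × 12.54 × (27.05 + 17.8) × √28.7 = 0.0023 × 12.54 × 44.85 × 5.3572 = 6.9299 mm/d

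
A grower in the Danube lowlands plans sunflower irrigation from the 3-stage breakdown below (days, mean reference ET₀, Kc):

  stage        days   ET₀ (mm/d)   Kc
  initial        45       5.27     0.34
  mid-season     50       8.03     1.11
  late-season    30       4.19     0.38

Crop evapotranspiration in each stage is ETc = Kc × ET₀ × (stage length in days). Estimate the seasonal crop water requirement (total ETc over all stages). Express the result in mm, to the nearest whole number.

initial: 0.34 × 5.27 × 45 = 80.63 mm
mid-season: 1.11 × 8.03 × 50 = 445.67 mm
late-season: 0.38 × 4.19 × 30 = 47.77 mm
Seasonal total = 574.07 mm

574 mm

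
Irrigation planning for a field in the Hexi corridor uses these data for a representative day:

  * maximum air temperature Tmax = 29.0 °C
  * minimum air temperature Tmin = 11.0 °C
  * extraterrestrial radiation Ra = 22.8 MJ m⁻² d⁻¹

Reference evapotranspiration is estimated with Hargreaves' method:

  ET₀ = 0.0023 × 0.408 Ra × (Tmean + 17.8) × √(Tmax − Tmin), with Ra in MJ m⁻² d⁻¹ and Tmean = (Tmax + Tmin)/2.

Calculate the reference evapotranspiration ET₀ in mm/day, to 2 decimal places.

3.43 mm/day

Tmean = (29.0 + 11.0)/2 = 20.00 °C
0.408 Ra = 0.408 × 22.8 = 9.3024 mm/d equivalent
ET₀ = 0.0023 × 9.3024 × (20.00 + 17.8) × √18.0 = 0.0023 × 9.3024 × 37.80 × 4.2426 = 3.4312 mm/d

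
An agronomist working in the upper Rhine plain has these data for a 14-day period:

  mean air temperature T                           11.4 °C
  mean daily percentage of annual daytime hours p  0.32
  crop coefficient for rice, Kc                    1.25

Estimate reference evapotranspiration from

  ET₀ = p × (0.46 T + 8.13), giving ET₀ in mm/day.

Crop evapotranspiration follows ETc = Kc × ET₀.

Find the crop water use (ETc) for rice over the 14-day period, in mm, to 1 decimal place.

74.9 mm

ET₀ = 0.32 × (0.46 × 11.4 + 8.13) = 0.32 × 13.374 = 4.2797 mm/d
ETc = Kc × ET₀ = 1.25 × 4.2797 = 5.3496 mm/d
Over 14 days: 5.3496 × 14 = 74.894 mm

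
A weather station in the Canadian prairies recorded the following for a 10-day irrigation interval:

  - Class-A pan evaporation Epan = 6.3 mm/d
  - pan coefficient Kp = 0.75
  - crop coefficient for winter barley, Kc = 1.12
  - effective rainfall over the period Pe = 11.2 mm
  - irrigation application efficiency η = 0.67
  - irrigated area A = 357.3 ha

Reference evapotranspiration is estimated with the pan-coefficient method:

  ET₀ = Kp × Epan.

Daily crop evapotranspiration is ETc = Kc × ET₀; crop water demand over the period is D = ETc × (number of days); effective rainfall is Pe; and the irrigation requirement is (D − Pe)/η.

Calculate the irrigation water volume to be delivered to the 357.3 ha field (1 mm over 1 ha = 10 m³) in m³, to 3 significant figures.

ET₀ = 0.75 × 6.3 = 4.7250 mm/d
ETc = Kc × ET₀ = 1.12 × 4.7250 = 5.2920 mm/d
Crop demand D = ETc × 10 d = 5.2920 × 10 = 52.920 mm
D − Pe = 52.920 − 11.2 = 41.720 mm
Gross irrigation = 41.720 / 0.67 = 62.269 mm
Volume = 62.269 mm × 357.3 ha × 10 = 222487.1 m³

222000 m³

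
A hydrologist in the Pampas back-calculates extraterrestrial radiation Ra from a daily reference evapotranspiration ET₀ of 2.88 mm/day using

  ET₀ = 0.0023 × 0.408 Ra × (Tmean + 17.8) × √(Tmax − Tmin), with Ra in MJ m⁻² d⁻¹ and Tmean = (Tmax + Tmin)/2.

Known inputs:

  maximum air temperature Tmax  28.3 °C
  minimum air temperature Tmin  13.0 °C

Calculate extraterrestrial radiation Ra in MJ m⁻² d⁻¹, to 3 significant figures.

20.4 MJ m⁻² d⁻¹

Tmean = (28.3+13.0)/2 = 20.65 °C; ΔT = 15.3
Ra = ET₀ / [0.0023 × 0.408 × (Tmean+17.8) × √ΔT]
   = 2.88 / (0.0023 × 0.408 × 38.45 × 3.9115) = 20.406 MJ m⁻² d⁻¹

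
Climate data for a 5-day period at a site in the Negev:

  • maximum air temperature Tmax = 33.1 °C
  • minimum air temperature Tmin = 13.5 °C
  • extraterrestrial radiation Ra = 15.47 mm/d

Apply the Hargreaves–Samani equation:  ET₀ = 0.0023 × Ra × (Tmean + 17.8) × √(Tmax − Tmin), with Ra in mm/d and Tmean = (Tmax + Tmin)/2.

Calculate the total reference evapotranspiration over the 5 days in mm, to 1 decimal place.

Tmean = (33.1 + 13.5)/2 = 23.30 °C
ET₀ = 0.0023 × 15.47 × (23.30 + 17.8) × √19.6 = 0.0023 × 15.47 × 41.10 × 4.4272 = 6.4742 mm/d
Over 5 days: 6.4742 × 5 = 32.371 mm

32.4 mm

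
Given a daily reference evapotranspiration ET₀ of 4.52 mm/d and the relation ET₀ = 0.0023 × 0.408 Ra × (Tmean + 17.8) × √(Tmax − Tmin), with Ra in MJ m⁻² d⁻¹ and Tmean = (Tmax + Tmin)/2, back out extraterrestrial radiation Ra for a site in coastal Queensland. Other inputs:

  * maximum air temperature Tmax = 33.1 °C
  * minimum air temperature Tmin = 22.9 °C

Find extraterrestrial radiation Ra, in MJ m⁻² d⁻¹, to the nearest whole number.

Tmean = (33.1+22.9)/2 = 28.00 °C; ΔT = 10.2
Ra = ET₀ / [0.0023 × 0.408 × (Tmean+17.8) × √ΔT]
   = 4.52 / (0.0023 × 0.408 × 45.80 × 3.1937) = 32.930 MJ m⁻² d⁻¹

33 MJ m⁻² d⁻¹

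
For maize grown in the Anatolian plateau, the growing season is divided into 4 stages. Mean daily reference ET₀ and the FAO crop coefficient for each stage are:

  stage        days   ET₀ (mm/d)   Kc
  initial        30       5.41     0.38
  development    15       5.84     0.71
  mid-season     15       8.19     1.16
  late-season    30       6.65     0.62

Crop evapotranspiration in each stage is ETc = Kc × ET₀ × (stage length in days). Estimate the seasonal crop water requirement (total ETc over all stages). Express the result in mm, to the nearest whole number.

390 mm

initial: 0.38 × 5.41 × 30 = 61.67 mm
development: 0.71 × 5.84 × 15 = 62.20 mm
mid-season: 1.16 × 8.19 × 15 = 142.51 mm
late-season: 0.62 × 6.65 × 30 = 123.69 mm
Seasonal total = 390.07 mm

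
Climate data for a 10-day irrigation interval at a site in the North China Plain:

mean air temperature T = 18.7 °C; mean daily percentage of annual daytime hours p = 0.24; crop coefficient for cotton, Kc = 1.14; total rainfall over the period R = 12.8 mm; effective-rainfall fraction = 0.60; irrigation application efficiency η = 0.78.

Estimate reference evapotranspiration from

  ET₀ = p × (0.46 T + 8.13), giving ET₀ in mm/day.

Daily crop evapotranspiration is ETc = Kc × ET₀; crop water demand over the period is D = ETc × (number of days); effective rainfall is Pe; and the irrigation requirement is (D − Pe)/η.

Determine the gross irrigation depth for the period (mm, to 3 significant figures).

48.8 mm

ET₀ = 0.24 × (0.46 × 18.7 + 8.13) = 0.24 × 16.732 = 4.0157 mm/d
ETc = Kc × ET₀ = 1.14 × 4.0157 = 4.5779 mm/d
Crop demand D = ETc × 10 d = 4.5779 × 10 = 45.779 mm
Pe = 0.60 × 12.8 = 7.680 mm
D − Pe = 45.779 − 7.680 = 38.099 mm
Gross irrigation = 38.099 / 0.78 = 48.845 mm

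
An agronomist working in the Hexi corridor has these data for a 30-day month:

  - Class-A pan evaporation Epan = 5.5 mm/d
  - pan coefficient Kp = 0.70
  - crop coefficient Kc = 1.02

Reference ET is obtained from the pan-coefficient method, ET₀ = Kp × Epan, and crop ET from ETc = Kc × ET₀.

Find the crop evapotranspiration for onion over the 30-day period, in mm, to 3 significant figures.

ET₀ = 0.70 × 5.5 = 3.8500 mm/d
ETc = Kc × ET₀ = 1.02 × 3.8500 = 3.9270 mm/d
Over 30 days: 3.9270 × 30 = 117.810 mm

118 mm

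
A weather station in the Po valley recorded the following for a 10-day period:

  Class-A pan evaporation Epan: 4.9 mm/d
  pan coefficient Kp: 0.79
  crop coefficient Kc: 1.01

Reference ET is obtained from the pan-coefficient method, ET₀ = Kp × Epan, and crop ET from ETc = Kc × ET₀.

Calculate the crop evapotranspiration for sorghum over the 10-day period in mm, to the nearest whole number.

ET₀ = 0.79 × 4.9 = 3.8710 mm/d
ETc = Kc × ET₀ = 1.01 × 3.8710 = 3.9097 mm/d
Over 10 days: 3.9097 × 10 = 39.097 mm

39 mm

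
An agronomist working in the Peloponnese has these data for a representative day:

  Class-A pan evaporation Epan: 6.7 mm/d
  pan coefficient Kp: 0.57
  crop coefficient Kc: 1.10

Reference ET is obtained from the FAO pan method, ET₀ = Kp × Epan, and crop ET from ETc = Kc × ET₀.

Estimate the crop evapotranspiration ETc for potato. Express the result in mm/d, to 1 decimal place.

4.2 mm/d

ET₀ = 0.57 × 6.7 = 3.8190 mm/d
ETc = Kc × ET₀ = 1.10 × 3.8190 = 4.2009 mm/d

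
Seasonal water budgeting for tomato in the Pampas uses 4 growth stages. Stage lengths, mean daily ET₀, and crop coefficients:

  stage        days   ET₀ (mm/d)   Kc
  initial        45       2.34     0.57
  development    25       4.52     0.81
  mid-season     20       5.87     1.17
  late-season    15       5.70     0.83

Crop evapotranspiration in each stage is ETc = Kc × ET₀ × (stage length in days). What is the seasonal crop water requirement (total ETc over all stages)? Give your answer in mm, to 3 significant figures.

360 mm

initial: 0.57 × 2.34 × 45 = 60.02 mm
development: 0.81 × 4.52 × 25 = 91.53 mm
mid-season: 1.17 × 5.87 × 20 = 137.36 mm
late-season: 0.83 × 5.70 × 15 = 70.97 mm
Seasonal total = 359.88 mm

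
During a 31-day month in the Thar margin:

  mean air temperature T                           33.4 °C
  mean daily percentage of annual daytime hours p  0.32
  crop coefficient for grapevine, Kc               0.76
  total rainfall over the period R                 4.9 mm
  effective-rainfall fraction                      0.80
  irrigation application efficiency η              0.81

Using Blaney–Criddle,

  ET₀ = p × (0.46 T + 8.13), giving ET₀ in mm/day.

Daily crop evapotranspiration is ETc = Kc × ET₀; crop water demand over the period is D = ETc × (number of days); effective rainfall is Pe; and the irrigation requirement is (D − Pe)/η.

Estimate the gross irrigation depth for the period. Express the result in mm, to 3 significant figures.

214 mm

ET₀ = 0.32 × (0.46 × 33.4 + 8.13) = 0.32 × 23.494 = 7.5181 mm/d
ETc = Kc × ET₀ = 0.76 × 7.5181 = 5.7138 mm/d
Crop demand D = ETc × 31 d = 5.7138 × 31 = 177.128 mm
Pe = 0.80 × 4.9 = 3.920 mm
D − Pe = 177.128 − 3.920 = 173.208 mm
Gross irrigation = 173.208 / 0.81 = 213.837 mm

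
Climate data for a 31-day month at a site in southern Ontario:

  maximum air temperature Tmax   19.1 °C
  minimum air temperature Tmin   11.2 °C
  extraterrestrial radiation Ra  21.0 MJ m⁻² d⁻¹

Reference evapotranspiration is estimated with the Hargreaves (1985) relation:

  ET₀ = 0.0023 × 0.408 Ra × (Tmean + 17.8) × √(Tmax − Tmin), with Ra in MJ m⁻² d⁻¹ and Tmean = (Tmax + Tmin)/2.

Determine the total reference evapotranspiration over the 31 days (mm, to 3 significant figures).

56.6 mm

Tmean = (19.1 + 11.2)/2 = 15.15 °C
0.408 Ra = 0.408 × 21.0 = 8.5680 mm/d equivalent
ET₀ = 0.0023 × 8.5680 × (15.15 + 17.8) × √7.9 = 0.0023 × 8.5680 × 32.95 × 2.8107 = 1.8251 mm/d
Over 31 days: 1.8251 × 31 = 56.578 mm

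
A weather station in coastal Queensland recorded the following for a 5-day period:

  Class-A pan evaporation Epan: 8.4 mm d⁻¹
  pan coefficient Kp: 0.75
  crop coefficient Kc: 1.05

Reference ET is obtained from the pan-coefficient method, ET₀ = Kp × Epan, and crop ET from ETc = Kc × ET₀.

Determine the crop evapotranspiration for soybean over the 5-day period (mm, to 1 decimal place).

33.1 mm

ET₀ = 0.75 × 8.4 = 6.3000 mm/d
ETc = Kc × ET₀ = 1.05 × 6.3000 = 6.6150 mm/d
Over 5 days: 6.6150 × 5 = 33.075 mm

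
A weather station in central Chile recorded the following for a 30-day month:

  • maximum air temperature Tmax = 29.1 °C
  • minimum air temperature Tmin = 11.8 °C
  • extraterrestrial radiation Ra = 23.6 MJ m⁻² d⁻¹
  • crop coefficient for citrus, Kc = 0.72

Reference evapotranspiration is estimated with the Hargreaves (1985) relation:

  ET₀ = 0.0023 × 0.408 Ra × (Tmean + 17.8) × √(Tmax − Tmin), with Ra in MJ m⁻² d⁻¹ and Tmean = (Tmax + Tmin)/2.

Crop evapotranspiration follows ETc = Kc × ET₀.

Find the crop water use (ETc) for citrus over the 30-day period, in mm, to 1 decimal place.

76.1 mm

Tmean = (29.1 + 11.8)/2 = 20.45 °C
0.408 Ra = 0.408 × 23.6 = 9.6288 mm/d equivalent
ET₀ = 0.0023 × 9.6288 × (20.45 + 17.8) × √17.3 = 0.0023 × 9.6288 × 38.25 × 4.1593 = 3.5233 mm/d
ETc = Kc × ET₀ = 0.72 × 3.5233 = 2.5368 mm/d
Over 30 days: 2.5368 × 30 = 76.104 mm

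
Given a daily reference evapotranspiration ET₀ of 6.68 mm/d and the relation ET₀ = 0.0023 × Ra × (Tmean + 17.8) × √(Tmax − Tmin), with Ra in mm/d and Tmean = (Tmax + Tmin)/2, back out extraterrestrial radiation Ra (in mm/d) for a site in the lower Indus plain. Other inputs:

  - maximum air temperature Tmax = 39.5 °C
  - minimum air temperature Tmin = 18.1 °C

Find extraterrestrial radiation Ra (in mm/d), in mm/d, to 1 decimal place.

13.5 mm/d

Tmean = 28.80 °C; √ΔT = 4.6260
Ra = ET₀ / [0.0023 × (Tmean+17.8) × √ΔT] = 6.68 / (0.0023 × 46.60 × 4.6260) = 13.473 mm/d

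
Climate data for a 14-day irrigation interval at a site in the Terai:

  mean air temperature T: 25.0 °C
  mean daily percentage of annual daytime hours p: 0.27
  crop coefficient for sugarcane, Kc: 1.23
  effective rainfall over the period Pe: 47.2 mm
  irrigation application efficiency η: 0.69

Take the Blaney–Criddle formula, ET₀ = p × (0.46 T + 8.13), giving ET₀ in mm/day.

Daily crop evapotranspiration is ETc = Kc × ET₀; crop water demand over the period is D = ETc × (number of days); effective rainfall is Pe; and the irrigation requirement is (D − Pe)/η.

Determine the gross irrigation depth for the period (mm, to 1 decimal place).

63.9 mm

ET₀ = 0.27 × (0.46 × 25.0 + 8.13) = 0.27 × 19.630 = 5.3001 mm/d
ETc = Kc × ET₀ = 1.23 × 5.3001 = 6.5191 mm/d
Crop demand D = ETc × 14 d = 6.5191 × 14 = 91.267 mm
D − Pe = 91.267 − 47.2 = 44.067 mm
Gross irrigation = 44.067 / 0.69 = 63.865 mm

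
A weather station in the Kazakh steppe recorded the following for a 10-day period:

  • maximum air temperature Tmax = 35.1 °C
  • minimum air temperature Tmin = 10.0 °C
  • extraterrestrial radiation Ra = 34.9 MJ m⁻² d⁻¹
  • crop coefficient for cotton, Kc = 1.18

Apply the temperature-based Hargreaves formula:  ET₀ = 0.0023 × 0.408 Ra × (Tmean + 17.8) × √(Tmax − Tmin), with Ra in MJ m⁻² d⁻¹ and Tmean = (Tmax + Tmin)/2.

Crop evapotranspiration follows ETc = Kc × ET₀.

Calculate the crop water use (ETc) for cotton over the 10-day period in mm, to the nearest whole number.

Tmean = (35.1 + 10.0)/2 = 22.55 °C
0.408 Ra = 0.408 × 34.9 = 14.2392 mm/d equivalent
ET₀ = 0.0023 × 14.2392 × (22.55 + 17.8) × √25.1 = 0.0023 × 14.2392 × 40.35 × 5.0100 = 6.6206 mm/d
ETc = Kc × ET₀ = 1.18 × 6.6206 = 7.8123 mm/d
Over 10 days: 7.8123 × 10 = 78.123 mm

78 mm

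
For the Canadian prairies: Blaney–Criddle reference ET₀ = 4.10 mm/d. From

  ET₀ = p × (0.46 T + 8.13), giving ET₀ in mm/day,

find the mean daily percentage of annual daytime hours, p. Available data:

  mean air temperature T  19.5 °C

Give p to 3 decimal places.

0.240

p = ET₀ / (0.46 T + 8.13) = 4.10 / (0.46 × 19.5 + 8.13) = 4.10 / 17.100 = 0.2398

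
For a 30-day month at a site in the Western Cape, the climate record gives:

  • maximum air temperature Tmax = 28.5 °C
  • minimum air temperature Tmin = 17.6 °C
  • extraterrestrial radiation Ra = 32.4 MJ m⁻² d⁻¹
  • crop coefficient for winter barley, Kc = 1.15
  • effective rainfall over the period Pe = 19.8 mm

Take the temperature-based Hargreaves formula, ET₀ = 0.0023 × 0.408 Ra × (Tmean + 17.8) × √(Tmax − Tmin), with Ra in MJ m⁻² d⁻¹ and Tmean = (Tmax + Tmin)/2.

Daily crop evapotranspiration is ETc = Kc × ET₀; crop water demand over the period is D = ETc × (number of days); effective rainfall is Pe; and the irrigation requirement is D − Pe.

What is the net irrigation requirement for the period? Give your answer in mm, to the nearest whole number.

Tmean = (28.5 + 17.6)/2 = 23.05 °C
0.408 Ra = 0.408 × 32.4 = 13.2192 mm/d equivalent
ET₀ = 0.0023 × 13.2192 × (23.05 + 17.8) × √10.9 = 0.0023 × 13.2192 × 40.85 × 3.3015 = 4.1005 mm/d
ETc = Kc × ET₀ = 1.15 × 4.1005 = 4.7156 mm/d
Crop demand D = ETc × 30 d = 4.7156 × 30 = 141.468 mm
D − Pe = 141.468 − 19.8 = 121.668 mm

122 mm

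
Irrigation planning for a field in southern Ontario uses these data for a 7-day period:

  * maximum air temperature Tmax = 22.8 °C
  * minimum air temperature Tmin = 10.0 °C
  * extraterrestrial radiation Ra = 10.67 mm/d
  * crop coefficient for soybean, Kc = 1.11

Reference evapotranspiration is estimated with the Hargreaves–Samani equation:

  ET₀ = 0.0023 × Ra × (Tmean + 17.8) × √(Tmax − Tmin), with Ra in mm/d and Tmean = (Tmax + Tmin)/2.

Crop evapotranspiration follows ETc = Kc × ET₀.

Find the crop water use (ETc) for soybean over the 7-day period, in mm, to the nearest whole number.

Tmean = (22.8 + 10.0)/2 = 16.40 °C
ET₀ = 0.0023 × 10.67 × (16.40 + 17.8) × √12.8 = 0.0023 × 10.67 × 34.20 × 3.5777 = 3.0028 mm/d
ETc = Kc × ET₀ = 1.11 × 3.0028 = 3.3331 mm/d
Over 7 days: 3.3331 × 7 = 23.332 mm

23 mm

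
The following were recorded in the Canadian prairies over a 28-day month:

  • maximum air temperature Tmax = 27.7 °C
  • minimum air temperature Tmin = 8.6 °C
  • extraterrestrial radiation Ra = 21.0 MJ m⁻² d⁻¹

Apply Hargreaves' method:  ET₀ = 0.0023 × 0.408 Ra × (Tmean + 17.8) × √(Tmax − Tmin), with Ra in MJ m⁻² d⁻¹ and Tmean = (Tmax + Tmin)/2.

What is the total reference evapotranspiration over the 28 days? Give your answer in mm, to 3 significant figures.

Tmean = (27.7 + 8.6)/2 = 18.15 °C
0.408 Ra = 0.408 × 21.0 = 8.5680 mm/d equivalent
ET₀ = 0.0023 × 8.5680 × (18.15 + 17.8) × √19.1 = 0.0023 × 8.5680 × 35.95 × 4.3704 = 3.0962 mm/d
Over 28 days: 3.0962 × 28 = 86.694 mm

86.7 mm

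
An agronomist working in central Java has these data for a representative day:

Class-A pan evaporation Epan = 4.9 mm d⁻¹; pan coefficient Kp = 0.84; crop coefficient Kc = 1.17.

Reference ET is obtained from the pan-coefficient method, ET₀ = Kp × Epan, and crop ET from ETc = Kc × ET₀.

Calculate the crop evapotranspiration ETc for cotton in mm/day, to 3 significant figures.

ET₀ = 0.84 × 4.9 = 4.1160 mm/d
ETc = Kc × ET₀ = 1.17 × 4.1160 = 4.8157 mm/d

4.82 mm/day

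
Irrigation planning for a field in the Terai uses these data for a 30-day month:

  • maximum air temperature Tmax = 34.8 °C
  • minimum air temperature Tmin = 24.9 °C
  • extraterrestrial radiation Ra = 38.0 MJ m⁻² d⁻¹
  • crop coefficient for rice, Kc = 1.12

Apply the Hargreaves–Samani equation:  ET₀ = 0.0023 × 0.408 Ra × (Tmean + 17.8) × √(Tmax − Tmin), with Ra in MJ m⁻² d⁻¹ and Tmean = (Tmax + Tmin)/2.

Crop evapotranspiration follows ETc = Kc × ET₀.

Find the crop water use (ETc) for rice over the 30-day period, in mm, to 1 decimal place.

179.6 mm

Tmean = (34.8 + 24.9)/2 = 29.85 °C
0.408 Ra = 0.408 × 38.0 = 15.5040 mm/d equivalent
ET₀ = 0.0023 × 15.5040 × (29.85 + 17.8) × √9.9 = 0.0023 × 15.5040 × 47.65 × 3.1464 = 5.3462 mm/d
ETc = Kc × ET₀ = 1.12 × 5.3462 = 5.9877 mm/d
Over 30 days: 5.9877 × 30 = 179.631 mm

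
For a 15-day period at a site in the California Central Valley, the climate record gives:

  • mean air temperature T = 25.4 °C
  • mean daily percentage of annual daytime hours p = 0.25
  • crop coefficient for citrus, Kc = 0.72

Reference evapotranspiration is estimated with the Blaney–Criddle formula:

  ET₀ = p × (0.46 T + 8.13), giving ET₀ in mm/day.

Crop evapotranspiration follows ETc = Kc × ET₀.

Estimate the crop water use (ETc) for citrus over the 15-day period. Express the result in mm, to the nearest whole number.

53 mm

ET₀ = 0.25 × (0.46 × 25.4 + 8.13) = 0.25 × 19.814 = 4.9535 mm/d
ETc = Kc × ET₀ = 0.72 × 4.9535 = 3.5665 mm/d
Over 15 days: 3.5665 × 15 = 53.498 mm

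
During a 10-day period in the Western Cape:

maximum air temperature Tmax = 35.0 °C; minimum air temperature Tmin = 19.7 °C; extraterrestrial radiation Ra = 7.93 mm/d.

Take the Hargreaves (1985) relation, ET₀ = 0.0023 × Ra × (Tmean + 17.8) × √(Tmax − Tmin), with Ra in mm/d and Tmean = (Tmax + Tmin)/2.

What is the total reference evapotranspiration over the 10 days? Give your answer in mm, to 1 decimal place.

32.2 mm

Tmean = (35.0 + 19.7)/2 = 27.35 °C
ET₀ = 0.0023 × 7.93 × (27.35 + 17.8) × √15.3 = 0.0023 × 7.93 × 45.15 × 3.9115 = 3.2211 mm/d
Over 10 days: 3.2211 × 10 = 32.211 mm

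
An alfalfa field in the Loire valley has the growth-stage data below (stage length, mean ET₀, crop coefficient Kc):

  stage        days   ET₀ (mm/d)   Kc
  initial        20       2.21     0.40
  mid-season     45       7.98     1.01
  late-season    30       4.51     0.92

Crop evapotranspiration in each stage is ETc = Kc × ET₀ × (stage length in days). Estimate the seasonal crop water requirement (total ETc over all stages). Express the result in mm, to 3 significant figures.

505 mm

initial: 0.40 × 2.21 × 20 = 17.68 mm
mid-season: 1.01 × 7.98 × 45 = 362.69 mm
late-season: 0.92 × 4.51 × 30 = 124.48 mm
Seasonal total = 504.85 mm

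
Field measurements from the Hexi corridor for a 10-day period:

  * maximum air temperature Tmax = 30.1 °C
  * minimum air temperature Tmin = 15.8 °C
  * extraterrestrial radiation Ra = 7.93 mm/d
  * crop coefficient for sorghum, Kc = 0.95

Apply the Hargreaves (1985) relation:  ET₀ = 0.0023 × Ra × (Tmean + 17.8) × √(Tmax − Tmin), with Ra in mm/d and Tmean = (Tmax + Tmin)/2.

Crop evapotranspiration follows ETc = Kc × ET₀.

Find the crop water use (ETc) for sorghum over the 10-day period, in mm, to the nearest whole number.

27 mm

Tmean = (30.1 + 15.8)/2 = 22.95 °C
ET₀ = 0.0023 × 7.93 × (22.95 + 17.8) × √14.3 = 0.0023 × 7.93 × 40.75 × 3.7815 = 2.8106 mm/d
ETc = Kc × ET₀ = 0.95 × 2.8106 = 2.6701 mm/d
Over 10 days: 2.6701 × 10 = 26.701 mm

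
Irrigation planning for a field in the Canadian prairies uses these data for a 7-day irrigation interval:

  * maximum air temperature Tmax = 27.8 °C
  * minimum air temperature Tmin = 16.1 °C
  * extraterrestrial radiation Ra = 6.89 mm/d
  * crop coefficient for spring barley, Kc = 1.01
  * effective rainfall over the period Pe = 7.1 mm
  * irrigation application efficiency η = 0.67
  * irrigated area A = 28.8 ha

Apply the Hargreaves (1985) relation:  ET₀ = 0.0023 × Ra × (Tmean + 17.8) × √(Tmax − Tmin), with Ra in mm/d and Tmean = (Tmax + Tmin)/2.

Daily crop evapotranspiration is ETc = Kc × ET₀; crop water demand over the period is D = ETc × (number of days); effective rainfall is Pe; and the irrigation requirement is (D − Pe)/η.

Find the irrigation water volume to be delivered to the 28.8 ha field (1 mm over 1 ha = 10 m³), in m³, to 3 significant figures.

Tmean = (27.8 + 16.1)/2 = 21.95 °C
ET₀ = 0.0023 × 6.89 × (21.95 + 17.8) × √11.7 = 0.0023 × 6.89 × 39.75 × 3.4205 = 2.1546 mm/d
ETc = Kc × ET₀ = 1.01 × 2.1546 = 2.1761 mm/d
Crop demand D = ETc × 7 d = 2.1761 × 7 = 15.233 mm
D − Pe = 15.233 − 7.1 = 8.133 mm
Gross irrigation = 8.133 / 0.67 = 12.139 mm
Volume = 12.139 mm × 28.8 ha × 10 = 3496.0 m³

3500 m³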